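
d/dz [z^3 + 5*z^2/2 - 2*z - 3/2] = 3*z^2 + 5*z - 2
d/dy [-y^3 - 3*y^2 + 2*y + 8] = -3*y^2 - 6*y + 2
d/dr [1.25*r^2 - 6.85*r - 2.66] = 2.5*r - 6.85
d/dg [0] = 0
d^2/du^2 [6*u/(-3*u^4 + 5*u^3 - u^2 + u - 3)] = 12*(-u*(12*u^3 - 15*u^2 + 2*u - 1)^2 + (12*u^3 - 15*u^2 + u*(18*u^2 - 15*u + 1) + 2*u - 1)*(3*u^4 - 5*u^3 + u^2 - u + 3))/(3*u^4 - 5*u^3 + u^2 - u + 3)^3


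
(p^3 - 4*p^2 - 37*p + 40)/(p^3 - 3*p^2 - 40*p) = (p - 1)/p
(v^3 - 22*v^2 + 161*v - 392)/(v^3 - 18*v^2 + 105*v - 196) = (v - 8)/(v - 4)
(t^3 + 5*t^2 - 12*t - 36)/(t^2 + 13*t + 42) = (t^2 - t - 6)/(t + 7)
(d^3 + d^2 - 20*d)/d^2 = d + 1 - 20/d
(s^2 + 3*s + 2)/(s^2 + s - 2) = (s + 1)/(s - 1)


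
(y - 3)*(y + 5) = y^2 + 2*y - 15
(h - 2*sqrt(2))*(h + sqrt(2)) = h^2 - sqrt(2)*h - 4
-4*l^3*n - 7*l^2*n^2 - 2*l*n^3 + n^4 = n*(-4*l + n)*(l + n)^2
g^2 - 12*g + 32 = (g - 8)*(g - 4)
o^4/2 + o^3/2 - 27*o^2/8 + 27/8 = (o/2 + 1/2)*(o - 3/2)^2*(o + 3)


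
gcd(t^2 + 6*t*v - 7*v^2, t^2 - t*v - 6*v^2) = 1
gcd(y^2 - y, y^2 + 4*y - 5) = y - 1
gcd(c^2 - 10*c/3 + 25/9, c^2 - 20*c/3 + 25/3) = c - 5/3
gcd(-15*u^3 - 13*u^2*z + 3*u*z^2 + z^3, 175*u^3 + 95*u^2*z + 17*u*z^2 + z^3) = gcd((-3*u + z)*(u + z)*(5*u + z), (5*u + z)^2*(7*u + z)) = 5*u + z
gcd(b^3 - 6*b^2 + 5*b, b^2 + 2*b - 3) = b - 1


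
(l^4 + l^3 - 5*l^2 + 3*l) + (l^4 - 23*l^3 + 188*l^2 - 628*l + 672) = 2*l^4 - 22*l^3 + 183*l^2 - 625*l + 672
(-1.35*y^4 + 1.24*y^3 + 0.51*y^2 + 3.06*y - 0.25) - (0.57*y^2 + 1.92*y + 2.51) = -1.35*y^4 + 1.24*y^3 - 0.0599999999999999*y^2 + 1.14*y - 2.76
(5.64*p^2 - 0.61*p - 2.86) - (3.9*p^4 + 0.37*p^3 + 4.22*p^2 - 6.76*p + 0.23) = -3.9*p^4 - 0.37*p^3 + 1.42*p^2 + 6.15*p - 3.09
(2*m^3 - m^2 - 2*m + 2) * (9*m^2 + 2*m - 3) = 18*m^5 - 5*m^4 - 26*m^3 + 17*m^2 + 10*m - 6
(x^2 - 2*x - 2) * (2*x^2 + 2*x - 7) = 2*x^4 - 2*x^3 - 15*x^2 + 10*x + 14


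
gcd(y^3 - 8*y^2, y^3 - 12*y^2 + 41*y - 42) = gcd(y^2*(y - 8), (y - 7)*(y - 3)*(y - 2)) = 1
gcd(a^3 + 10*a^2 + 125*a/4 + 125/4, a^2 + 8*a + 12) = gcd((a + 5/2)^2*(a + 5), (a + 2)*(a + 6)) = 1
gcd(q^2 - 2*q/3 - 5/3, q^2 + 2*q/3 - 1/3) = q + 1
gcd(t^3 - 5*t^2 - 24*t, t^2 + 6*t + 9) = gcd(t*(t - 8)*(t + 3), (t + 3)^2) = t + 3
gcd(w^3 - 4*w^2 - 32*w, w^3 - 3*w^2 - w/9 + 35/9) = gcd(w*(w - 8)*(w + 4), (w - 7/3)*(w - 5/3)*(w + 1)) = 1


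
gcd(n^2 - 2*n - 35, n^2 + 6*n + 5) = n + 5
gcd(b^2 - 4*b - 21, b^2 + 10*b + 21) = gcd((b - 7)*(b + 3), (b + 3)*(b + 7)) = b + 3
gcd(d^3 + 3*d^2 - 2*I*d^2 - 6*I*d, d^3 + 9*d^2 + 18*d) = d^2 + 3*d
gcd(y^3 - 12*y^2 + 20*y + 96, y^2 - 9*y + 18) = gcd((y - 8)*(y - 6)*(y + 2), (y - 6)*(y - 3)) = y - 6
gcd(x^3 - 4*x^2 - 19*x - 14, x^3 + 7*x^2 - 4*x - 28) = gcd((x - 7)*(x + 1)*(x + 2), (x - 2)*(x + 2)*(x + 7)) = x + 2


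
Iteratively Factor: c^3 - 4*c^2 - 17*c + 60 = (c + 4)*(c^2 - 8*c + 15) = (c - 5)*(c + 4)*(c - 3)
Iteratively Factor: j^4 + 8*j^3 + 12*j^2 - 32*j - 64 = (j - 2)*(j^3 + 10*j^2 + 32*j + 32) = (j - 2)*(j + 4)*(j^2 + 6*j + 8) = (j - 2)*(j + 2)*(j + 4)*(j + 4)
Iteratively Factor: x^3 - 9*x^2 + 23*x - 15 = (x - 3)*(x^2 - 6*x + 5) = (x - 5)*(x - 3)*(x - 1)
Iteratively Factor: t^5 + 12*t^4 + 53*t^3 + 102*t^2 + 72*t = (t)*(t^4 + 12*t^3 + 53*t^2 + 102*t + 72) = t*(t + 3)*(t^3 + 9*t^2 + 26*t + 24) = t*(t + 3)*(t + 4)*(t^2 + 5*t + 6) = t*(t + 3)^2*(t + 4)*(t + 2)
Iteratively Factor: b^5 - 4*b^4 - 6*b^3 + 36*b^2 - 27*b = (b)*(b^4 - 4*b^3 - 6*b^2 + 36*b - 27) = b*(b - 1)*(b^3 - 3*b^2 - 9*b + 27) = b*(b - 3)*(b - 1)*(b^2 - 9) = b*(b - 3)^2*(b - 1)*(b + 3)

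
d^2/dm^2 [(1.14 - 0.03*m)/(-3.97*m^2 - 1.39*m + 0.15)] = ((8.9682 - 0.7146*m)*(3.97*m^2 + 1.39*m - 0.15) + (0.03*m - 1.14)*(7.94*m + 1.39)*(15.88*m + 2.78))/(3.97*m^2 + 1.39*m - 0.15)^3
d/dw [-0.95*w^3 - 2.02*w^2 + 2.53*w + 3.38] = -2.85*w^2 - 4.04*w + 2.53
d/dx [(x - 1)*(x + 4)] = 2*x + 3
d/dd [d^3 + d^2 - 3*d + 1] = 3*d^2 + 2*d - 3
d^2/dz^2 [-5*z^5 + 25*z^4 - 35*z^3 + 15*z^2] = -100*z^3 + 300*z^2 - 210*z + 30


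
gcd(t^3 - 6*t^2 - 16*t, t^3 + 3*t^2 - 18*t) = t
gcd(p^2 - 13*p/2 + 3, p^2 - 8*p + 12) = p - 6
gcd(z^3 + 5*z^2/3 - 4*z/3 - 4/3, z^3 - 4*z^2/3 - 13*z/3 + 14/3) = z^2 + z - 2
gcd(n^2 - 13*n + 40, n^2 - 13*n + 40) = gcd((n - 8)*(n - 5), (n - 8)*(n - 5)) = n^2 - 13*n + 40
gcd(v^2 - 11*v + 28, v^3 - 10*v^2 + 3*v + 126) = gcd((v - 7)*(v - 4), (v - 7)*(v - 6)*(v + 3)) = v - 7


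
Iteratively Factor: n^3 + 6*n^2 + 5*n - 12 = (n + 3)*(n^2 + 3*n - 4) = (n - 1)*(n + 3)*(n + 4)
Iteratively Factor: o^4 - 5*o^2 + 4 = (o + 1)*(o^3 - o^2 - 4*o + 4) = (o - 1)*(o + 1)*(o^2 - 4) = (o - 2)*(o - 1)*(o + 1)*(o + 2)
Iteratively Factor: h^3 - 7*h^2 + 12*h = (h - 3)*(h^2 - 4*h) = h*(h - 3)*(h - 4)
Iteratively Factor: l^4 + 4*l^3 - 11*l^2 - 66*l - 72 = (l + 3)*(l^3 + l^2 - 14*l - 24) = (l + 2)*(l + 3)*(l^2 - l - 12) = (l + 2)*(l + 3)^2*(l - 4)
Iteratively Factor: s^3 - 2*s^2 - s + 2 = (s - 1)*(s^2 - s - 2) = (s - 1)*(s + 1)*(s - 2)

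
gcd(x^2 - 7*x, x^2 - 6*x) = x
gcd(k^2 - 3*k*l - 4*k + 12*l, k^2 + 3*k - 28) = k - 4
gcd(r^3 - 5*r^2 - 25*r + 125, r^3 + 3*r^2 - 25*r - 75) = r^2 - 25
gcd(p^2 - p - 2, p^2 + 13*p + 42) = 1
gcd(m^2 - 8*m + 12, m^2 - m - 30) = m - 6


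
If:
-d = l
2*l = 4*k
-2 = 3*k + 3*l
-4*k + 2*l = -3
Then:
No Solution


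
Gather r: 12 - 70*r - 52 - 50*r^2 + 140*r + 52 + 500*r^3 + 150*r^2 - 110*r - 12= 500*r^3 + 100*r^2 - 40*r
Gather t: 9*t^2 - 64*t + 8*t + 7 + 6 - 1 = 9*t^2 - 56*t + 12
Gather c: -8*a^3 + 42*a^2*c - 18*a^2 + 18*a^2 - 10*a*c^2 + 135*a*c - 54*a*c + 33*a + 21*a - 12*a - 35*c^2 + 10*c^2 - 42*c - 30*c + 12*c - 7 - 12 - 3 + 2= -8*a^3 + 42*a + c^2*(-10*a - 25) + c*(42*a^2 + 81*a - 60) - 20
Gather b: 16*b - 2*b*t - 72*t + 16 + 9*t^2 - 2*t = b*(16 - 2*t) + 9*t^2 - 74*t + 16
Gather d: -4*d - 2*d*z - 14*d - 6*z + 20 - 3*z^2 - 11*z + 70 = d*(-2*z - 18) - 3*z^2 - 17*z + 90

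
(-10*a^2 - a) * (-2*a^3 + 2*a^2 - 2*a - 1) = 20*a^5 - 18*a^4 + 18*a^3 + 12*a^2 + a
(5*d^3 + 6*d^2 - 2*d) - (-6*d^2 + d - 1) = 5*d^3 + 12*d^2 - 3*d + 1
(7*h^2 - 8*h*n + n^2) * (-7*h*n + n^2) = -49*h^3*n + 63*h^2*n^2 - 15*h*n^3 + n^4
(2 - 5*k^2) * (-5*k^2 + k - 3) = 25*k^4 - 5*k^3 + 5*k^2 + 2*k - 6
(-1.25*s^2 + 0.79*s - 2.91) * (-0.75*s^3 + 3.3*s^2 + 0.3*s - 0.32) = 0.9375*s^5 - 4.7175*s^4 + 4.4145*s^3 - 8.966*s^2 - 1.1258*s + 0.9312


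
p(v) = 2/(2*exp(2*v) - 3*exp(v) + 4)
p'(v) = 2*(-4*exp(2*v) + 3*exp(v))/(2*exp(2*v) - 3*exp(v) + 4)^2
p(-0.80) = 0.65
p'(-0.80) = 0.12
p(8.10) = 0.00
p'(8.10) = -0.00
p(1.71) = 0.04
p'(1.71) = -0.09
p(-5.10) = 0.50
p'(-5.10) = 0.00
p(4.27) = 0.00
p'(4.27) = -0.00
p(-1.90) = 0.56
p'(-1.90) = 0.06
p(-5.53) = 0.50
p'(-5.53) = 0.00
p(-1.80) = 0.56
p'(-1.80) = 0.06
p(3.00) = 0.00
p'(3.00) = -0.00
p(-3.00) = 0.52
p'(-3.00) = 0.02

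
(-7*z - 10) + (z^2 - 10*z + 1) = z^2 - 17*z - 9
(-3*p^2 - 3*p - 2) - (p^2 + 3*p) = -4*p^2 - 6*p - 2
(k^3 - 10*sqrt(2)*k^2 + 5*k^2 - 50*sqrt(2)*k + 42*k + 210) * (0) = 0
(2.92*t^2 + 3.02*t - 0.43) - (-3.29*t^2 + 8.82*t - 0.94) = 6.21*t^2 - 5.8*t + 0.51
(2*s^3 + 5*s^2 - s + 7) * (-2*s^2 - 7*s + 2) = -4*s^5 - 24*s^4 - 29*s^3 + 3*s^2 - 51*s + 14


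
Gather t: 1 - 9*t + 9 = 10 - 9*t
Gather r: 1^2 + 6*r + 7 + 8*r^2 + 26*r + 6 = 8*r^2 + 32*r + 14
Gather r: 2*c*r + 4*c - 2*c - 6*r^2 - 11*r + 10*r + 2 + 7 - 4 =2*c - 6*r^2 + r*(2*c - 1) + 5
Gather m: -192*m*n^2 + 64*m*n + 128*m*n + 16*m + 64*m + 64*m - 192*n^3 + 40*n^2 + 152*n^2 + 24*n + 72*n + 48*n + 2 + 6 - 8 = m*(-192*n^2 + 192*n + 144) - 192*n^3 + 192*n^2 + 144*n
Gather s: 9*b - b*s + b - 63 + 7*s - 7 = 10*b + s*(7 - b) - 70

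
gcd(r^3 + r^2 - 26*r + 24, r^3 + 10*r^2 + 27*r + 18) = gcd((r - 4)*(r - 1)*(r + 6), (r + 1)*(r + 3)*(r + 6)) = r + 6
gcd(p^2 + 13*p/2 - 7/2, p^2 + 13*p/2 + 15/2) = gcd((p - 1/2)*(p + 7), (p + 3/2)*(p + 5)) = 1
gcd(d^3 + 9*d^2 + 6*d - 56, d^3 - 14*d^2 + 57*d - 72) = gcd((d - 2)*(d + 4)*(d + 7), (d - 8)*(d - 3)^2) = 1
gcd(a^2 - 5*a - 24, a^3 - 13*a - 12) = a + 3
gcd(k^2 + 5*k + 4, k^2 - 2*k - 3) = k + 1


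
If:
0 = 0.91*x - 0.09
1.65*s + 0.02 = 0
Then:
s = -0.01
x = 0.10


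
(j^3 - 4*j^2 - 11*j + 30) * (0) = 0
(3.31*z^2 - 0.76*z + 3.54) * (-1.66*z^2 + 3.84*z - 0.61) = -5.4946*z^4 + 13.972*z^3 - 10.8139*z^2 + 14.0572*z - 2.1594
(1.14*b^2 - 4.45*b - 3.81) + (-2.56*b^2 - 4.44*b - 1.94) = -1.42*b^2 - 8.89*b - 5.75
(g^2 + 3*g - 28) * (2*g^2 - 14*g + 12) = 2*g^4 - 8*g^3 - 86*g^2 + 428*g - 336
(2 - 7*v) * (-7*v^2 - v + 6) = 49*v^3 - 7*v^2 - 44*v + 12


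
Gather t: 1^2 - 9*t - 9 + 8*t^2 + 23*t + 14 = 8*t^2 + 14*t + 6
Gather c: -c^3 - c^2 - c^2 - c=-c^3 - 2*c^2 - c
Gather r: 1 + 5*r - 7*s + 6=5*r - 7*s + 7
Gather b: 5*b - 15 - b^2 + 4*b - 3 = -b^2 + 9*b - 18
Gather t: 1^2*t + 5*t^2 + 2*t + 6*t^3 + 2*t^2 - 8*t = 6*t^3 + 7*t^2 - 5*t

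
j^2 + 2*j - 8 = (j - 2)*(j + 4)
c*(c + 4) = c^2 + 4*c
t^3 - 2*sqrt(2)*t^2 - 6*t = t*(t - 3*sqrt(2))*(t + sqrt(2))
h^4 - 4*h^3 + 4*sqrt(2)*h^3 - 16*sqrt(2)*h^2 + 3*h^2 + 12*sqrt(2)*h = h*(h - 3)*(h - 1)*(h + 4*sqrt(2))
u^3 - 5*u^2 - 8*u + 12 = (u - 6)*(u - 1)*(u + 2)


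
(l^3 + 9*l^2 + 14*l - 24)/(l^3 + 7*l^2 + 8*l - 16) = (l + 6)/(l + 4)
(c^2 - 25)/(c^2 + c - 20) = (c - 5)/(c - 4)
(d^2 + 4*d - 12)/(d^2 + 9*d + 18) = (d - 2)/(d + 3)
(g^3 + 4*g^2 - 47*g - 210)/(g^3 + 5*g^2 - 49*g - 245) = (g + 6)/(g + 7)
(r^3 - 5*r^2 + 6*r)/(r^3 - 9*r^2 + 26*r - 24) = r/(r - 4)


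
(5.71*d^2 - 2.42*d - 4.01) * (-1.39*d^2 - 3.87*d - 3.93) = -7.9369*d^4 - 18.7339*d^3 - 7.501*d^2 + 25.0293*d + 15.7593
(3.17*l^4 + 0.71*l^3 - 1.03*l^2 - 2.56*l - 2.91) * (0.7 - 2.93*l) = -9.2881*l^5 + 0.1387*l^4 + 3.5149*l^3 + 6.7798*l^2 + 6.7343*l - 2.037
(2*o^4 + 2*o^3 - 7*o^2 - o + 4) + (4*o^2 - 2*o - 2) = 2*o^4 + 2*o^3 - 3*o^2 - 3*o + 2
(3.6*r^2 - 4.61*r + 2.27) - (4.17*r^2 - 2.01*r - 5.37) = -0.57*r^2 - 2.6*r + 7.64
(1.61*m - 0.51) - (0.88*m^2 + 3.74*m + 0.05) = -0.88*m^2 - 2.13*m - 0.56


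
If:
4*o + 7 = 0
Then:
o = -7/4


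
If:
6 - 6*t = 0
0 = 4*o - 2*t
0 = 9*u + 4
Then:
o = 1/2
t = 1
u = -4/9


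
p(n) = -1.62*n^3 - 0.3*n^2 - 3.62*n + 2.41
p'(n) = -4.86*n^2 - 0.6*n - 3.62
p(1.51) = -9.32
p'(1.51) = -15.61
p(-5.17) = 236.97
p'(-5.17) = -130.42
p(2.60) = -37.50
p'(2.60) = -38.03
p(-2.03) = 22.07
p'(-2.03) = -22.43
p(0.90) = -2.27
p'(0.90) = -8.10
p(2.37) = -29.42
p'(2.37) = -32.34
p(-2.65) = 40.04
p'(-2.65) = -36.16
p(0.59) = -0.16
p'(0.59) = -5.67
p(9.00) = -1235.45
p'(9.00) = -402.68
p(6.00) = -380.03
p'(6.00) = -182.18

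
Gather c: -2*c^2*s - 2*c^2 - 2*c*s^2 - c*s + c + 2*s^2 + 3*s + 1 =c^2*(-2*s - 2) + c*(-2*s^2 - s + 1) + 2*s^2 + 3*s + 1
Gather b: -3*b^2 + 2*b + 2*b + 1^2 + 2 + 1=-3*b^2 + 4*b + 4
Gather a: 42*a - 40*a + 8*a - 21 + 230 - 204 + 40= 10*a + 45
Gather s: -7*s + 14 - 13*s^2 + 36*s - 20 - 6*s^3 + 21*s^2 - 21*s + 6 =-6*s^3 + 8*s^2 + 8*s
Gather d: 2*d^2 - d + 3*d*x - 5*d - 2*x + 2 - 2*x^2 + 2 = 2*d^2 + d*(3*x - 6) - 2*x^2 - 2*x + 4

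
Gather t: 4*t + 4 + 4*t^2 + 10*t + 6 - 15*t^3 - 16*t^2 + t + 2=-15*t^3 - 12*t^2 + 15*t + 12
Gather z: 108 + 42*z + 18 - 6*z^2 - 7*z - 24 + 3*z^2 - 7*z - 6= -3*z^2 + 28*z + 96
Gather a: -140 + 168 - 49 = -21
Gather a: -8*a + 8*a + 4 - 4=0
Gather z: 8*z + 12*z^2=12*z^2 + 8*z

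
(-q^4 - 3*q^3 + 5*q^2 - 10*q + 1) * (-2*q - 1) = 2*q^5 + 7*q^4 - 7*q^3 + 15*q^2 + 8*q - 1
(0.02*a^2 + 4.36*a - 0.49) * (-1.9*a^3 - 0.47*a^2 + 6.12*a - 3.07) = -0.038*a^5 - 8.2934*a^4 - 0.9958*a^3 + 26.8521*a^2 - 16.384*a + 1.5043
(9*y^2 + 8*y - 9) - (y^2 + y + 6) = 8*y^2 + 7*y - 15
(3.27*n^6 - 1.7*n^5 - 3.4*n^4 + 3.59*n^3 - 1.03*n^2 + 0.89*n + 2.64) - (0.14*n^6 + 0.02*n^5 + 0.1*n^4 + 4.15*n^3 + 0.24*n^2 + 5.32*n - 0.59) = 3.13*n^6 - 1.72*n^5 - 3.5*n^4 - 0.56*n^3 - 1.27*n^2 - 4.43*n + 3.23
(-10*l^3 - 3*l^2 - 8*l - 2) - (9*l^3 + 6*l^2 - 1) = -19*l^3 - 9*l^2 - 8*l - 1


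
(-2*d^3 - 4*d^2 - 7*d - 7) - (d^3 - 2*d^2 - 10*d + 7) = -3*d^3 - 2*d^2 + 3*d - 14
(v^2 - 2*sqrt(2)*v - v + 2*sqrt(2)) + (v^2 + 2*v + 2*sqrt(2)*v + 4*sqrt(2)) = 2*v^2 + v + 6*sqrt(2)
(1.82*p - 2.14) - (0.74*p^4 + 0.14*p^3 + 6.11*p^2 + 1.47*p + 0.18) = -0.74*p^4 - 0.14*p^3 - 6.11*p^2 + 0.35*p - 2.32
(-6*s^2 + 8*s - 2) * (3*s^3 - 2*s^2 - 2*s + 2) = -18*s^5 + 36*s^4 - 10*s^3 - 24*s^2 + 20*s - 4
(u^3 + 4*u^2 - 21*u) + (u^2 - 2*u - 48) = u^3 + 5*u^2 - 23*u - 48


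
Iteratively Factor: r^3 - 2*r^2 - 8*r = (r + 2)*(r^2 - 4*r) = r*(r + 2)*(r - 4)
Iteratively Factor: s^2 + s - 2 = (s - 1)*(s + 2)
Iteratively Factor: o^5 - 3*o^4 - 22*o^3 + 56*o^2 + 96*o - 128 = (o - 1)*(o^4 - 2*o^3 - 24*o^2 + 32*o + 128) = (o - 1)*(o + 4)*(o^3 - 6*o^2 + 32) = (o - 4)*(o - 1)*(o + 4)*(o^2 - 2*o - 8) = (o - 4)^2*(o - 1)*(o + 4)*(o + 2)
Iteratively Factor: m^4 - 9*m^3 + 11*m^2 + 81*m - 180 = (m - 5)*(m^3 - 4*m^2 - 9*m + 36) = (m - 5)*(m - 3)*(m^2 - m - 12) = (m - 5)*(m - 4)*(m - 3)*(m + 3)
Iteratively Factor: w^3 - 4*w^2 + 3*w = (w)*(w^2 - 4*w + 3) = w*(w - 3)*(w - 1)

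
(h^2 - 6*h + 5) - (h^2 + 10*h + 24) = -16*h - 19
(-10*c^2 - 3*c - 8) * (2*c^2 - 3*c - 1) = -20*c^4 + 24*c^3 + 3*c^2 + 27*c + 8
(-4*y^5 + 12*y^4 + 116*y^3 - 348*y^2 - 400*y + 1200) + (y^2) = -4*y^5 + 12*y^4 + 116*y^3 - 347*y^2 - 400*y + 1200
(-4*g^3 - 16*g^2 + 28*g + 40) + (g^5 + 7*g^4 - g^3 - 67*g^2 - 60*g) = g^5 + 7*g^4 - 5*g^3 - 83*g^2 - 32*g + 40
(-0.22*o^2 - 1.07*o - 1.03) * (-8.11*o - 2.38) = 1.7842*o^3 + 9.2013*o^2 + 10.8999*o + 2.4514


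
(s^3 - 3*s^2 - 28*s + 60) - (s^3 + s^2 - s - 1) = -4*s^2 - 27*s + 61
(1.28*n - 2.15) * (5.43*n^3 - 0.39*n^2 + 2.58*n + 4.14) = 6.9504*n^4 - 12.1737*n^3 + 4.1409*n^2 - 0.2478*n - 8.901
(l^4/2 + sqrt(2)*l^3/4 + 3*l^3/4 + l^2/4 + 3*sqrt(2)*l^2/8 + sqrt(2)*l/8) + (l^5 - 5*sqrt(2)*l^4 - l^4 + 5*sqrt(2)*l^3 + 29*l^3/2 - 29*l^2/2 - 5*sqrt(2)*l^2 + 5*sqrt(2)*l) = l^5 - 5*sqrt(2)*l^4 - l^4/2 + 21*sqrt(2)*l^3/4 + 61*l^3/4 - 57*l^2/4 - 37*sqrt(2)*l^2/8 + 41*sqrt(2)*l/8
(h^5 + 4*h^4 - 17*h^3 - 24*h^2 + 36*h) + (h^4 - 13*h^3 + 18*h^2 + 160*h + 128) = h^5 + 5*h^4 - 30*h^3 - 6*h^2 + 196*h + 128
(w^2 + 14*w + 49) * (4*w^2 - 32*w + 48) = 4*w^4 + 24*w^3 - 204*w^2 - 896*w + 2352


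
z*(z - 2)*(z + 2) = z^3 - 4*z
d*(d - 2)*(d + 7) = d^3 + 5*d^2 - 14*d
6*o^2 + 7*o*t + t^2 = (o + t)*(6*o + t)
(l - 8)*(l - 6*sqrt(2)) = l^2 - 6*sqrt(2)*l - 8*l + 48*sqrt(2)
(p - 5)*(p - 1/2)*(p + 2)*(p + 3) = p^4 - p^3/2 - 19*p^2 - 41*p/2 + 15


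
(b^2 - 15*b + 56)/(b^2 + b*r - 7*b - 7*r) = (b - 8)/(b + r)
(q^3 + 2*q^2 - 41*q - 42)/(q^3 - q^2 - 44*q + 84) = (q + 1)/(q - 2)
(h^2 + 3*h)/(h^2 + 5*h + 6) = h/(h + 2)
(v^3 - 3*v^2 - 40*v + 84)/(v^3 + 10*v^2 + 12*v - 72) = (v - 7)/(v + 6)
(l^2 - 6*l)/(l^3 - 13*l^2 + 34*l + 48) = l/(l^2 - 7*l - 8)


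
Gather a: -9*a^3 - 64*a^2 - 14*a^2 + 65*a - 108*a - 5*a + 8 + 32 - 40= -9*a^3 - 78*a^2 - 48*a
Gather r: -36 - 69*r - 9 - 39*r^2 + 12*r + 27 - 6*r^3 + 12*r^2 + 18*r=-6*r^3 - 27*r^2 - 39*r - 18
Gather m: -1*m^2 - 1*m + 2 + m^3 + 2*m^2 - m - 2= m^3 + m^2 - 2*m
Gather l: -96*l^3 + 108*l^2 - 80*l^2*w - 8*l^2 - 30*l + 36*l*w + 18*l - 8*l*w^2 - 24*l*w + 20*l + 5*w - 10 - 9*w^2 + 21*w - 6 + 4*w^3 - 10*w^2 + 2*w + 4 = -96*l^3 + l^2*(100 - 80*w) + l*(-8*w^2 + 12*w + 8) + 4*w^3 - 19*w^2 + 28*w - 12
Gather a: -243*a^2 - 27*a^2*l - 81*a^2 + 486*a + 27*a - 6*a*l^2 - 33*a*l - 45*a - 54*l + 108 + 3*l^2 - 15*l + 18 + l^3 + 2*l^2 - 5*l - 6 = a^2*(-27*l - 324) + a*(-6*l^2 - 33*l + 468) + l^3 + 5*l^2 - 74*l + 120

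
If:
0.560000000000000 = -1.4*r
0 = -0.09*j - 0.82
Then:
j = -9.11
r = -0.40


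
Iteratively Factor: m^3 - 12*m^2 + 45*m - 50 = (m - 5)*(m^2 - 7*m + 10) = (m - 5)*(m - 2)*(m - 5)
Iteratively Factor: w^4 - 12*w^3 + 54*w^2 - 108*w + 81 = (w - 3)*(w^3 - 9*w^2 + 27*w - 27) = (w - 3)^2*(w^2 - 6*w + 9) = (w - 3)^3*(w - 3)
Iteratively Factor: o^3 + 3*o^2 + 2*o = (o + 2)*(o^2 + o) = (o + 1)*(o + 2)*(o)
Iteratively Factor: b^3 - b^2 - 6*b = (b - 3)*(b^2 + 2*b) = b*(b - 3)*(b + 2)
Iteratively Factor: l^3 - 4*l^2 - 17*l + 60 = (l - 3)*(l^2 - l - 20) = (l - 5)*(l - 3)*(l + 4)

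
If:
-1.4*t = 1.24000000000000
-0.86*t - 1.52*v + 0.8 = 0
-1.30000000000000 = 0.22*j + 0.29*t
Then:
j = -4.74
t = -0.89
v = 1.03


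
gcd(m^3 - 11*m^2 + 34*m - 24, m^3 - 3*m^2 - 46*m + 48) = m - 1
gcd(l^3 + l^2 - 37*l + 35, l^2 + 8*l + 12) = 1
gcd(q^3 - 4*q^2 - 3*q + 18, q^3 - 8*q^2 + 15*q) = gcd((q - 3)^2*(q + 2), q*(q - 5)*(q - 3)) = q - 3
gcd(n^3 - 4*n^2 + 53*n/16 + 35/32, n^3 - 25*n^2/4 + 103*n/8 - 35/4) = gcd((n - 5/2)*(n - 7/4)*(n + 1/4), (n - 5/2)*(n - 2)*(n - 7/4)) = n^2 - 17*n/4 + 35/8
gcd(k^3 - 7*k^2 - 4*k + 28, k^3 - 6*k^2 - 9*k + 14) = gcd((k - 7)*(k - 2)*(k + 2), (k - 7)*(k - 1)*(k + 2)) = k^2 - 5*k - 14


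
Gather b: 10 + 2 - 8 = 4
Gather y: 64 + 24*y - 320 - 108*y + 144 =-84*y - 112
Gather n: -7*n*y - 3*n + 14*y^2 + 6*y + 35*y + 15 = n*(-7*y - 3) + 14*y^2 + 41*y + 15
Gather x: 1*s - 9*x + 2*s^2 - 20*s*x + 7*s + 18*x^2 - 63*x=2*s^2 + 8*s + 18*x^2 + x*(-20*s - 72)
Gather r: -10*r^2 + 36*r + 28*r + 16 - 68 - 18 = -10*r^2 + 64*r - 70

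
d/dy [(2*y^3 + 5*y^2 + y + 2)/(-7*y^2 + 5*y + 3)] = (-14*y^4 + 20*y^3 + 50*y^2 + 58*y - 7)/(49*y^4 - 70*y^3 - 17*y^2 + 30*y + 9)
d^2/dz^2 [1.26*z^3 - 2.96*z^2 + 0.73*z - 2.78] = 7.56*z - 5.92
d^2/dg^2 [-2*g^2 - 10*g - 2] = -4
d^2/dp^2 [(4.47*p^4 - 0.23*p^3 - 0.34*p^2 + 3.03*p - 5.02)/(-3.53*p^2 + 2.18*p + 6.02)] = (-111.400446*p^6 + 206.390628*p^5 + 442.481724000001*p^4 - 996.918674*p^3 - 1507.150956*p^2 - 568.109604*p + 365.242608)/(43.986977*p^6 - 81.494286*p^5 - 174.715938*p^4 + 267.597616*p^3 + 297.957492*p^2 - 237.012216*p - 218.167208)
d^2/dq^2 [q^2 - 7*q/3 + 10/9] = 2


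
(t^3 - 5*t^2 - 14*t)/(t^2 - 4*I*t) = (t^2 - 5*t - 14)/(t - 4*I)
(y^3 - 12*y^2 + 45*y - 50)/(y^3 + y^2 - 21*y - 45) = (y^2 - 7*y + 10)/(y^2 + 6*y + 9)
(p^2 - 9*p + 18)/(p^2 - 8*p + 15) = (p - 6)/(p - 5)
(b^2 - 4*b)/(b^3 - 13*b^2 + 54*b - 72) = b/(b^2 - 9*b + 18)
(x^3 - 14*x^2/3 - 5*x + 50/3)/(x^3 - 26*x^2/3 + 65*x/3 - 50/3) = (x + 2)/(x - 2)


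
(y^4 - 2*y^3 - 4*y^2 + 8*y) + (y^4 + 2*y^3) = 2*y^4 - 4*y^2 + 8*y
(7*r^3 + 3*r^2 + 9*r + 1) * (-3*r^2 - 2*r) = -21*r^5 - 23*r^4 - 33*r^3 - 21*r^2 - 2*r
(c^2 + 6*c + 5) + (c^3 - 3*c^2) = c^3 - 2*c^2 + 6*c + 5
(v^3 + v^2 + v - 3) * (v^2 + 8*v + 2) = v^5 + 9*v^4 + 11*v^3 + 7*v^2 - 22*v - 6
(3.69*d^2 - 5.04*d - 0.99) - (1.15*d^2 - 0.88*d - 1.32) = 2.54*d^2 - 4.16*d + 0.33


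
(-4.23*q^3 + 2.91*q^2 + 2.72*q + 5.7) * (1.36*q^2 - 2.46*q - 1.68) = -5.7528*q^5 + 14.3634*q^4 + 3.647*q^3 - 3.828*q^2 - 18.5916*q - 9.576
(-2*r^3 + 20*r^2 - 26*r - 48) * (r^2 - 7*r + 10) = -2*r^5 + 34*r^4 - 186*r^3 + 334*r^2 + 76*r - 480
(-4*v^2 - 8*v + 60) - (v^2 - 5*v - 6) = -5*v^2 - 3*v + 66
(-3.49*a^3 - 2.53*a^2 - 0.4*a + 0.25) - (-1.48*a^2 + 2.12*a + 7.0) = -3.49*a^3 - 1.05*a^2 - 2.52*a - 6.75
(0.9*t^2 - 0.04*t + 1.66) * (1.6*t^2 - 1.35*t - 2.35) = 1.44*t^4 - 1.279*t^3 + 0.595*t^2 - 2.147*t - 3.901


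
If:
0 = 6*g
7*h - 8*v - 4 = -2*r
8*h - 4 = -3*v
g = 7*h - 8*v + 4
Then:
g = 0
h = 4/17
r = 4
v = 12/17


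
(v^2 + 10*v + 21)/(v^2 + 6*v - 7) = (v + 3)/(v - 1)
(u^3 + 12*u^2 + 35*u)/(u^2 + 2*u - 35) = u*(u + 5)/(u - 5)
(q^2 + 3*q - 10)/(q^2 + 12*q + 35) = (q - 2)/(q + 7)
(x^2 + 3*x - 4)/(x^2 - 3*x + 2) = (x + 4)/(x - 2)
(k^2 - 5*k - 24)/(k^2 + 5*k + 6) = (k - 8)/(k + 2)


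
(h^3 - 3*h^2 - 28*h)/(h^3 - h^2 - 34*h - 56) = h/(h + 2)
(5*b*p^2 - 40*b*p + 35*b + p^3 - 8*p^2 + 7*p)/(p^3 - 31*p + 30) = (5*b*p - 35*b + p^2 - 7*p)/(p^2 + p - 30)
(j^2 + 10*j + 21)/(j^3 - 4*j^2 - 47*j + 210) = (j + 3)/(j^2 - 11*j + 30)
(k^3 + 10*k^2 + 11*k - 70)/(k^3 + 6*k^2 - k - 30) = (k + 7)/(k + 3)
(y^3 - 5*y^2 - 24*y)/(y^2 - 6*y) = (y^2 - 5*y - 24)/(y - 6)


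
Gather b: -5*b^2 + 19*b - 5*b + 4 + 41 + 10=-5*b^2 + 14*b + 55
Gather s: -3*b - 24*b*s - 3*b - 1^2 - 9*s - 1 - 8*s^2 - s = -6*b - 8*s^2 + s*(-24*b - 10) - 2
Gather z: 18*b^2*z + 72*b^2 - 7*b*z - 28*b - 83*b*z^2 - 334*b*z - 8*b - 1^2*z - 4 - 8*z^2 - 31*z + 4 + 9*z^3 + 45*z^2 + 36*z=72*b^2 - 36*b + 9*z^3 + z^2*(37 - 83*b) + z*(18*b^2 - 341*b + 4)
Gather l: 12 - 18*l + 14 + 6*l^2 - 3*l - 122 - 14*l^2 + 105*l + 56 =-8*l^2 + 84*l - 40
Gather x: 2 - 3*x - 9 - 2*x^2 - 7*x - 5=-2*x^2 - 10*x - 12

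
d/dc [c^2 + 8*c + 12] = 2*c + 8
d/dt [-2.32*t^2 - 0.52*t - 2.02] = -4.64*t - 0.52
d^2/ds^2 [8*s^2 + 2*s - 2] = 16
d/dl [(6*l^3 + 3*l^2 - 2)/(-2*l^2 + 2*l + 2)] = (-3*l^4 + 6*l^3 + 21*l^2/2 + l + 1)/(l^4 - 2*l^3 - l^2 + 2*l + 1)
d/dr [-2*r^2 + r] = 1 - 4*r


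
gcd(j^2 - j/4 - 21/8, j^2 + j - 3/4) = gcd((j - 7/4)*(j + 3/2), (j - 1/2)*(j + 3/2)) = j + 3/2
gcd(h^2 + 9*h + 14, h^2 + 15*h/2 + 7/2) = h + 7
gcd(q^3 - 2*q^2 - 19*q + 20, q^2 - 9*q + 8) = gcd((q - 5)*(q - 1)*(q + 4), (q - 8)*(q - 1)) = q - 1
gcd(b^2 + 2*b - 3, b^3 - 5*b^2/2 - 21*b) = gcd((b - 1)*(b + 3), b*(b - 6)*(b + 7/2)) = 1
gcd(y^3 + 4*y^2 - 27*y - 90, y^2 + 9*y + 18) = y^2 + 9*y + 18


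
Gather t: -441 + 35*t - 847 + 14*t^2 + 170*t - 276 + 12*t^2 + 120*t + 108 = 26*t^2 + 325*t - 1456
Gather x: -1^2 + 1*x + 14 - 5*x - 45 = -4*x - 32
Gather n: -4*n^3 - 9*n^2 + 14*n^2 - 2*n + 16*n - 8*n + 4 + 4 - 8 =-4*n^3 + 5*n^2 + 6*n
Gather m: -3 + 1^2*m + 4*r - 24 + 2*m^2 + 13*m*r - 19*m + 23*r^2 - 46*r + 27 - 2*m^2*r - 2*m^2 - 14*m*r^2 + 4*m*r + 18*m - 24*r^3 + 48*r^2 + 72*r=-2*m^2*r + m*(-14*r^2 + 17*r) - 24*r^3 + 71*r^2 + 30*r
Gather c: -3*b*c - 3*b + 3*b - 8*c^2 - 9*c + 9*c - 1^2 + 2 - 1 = -3*b*c - 8*c^2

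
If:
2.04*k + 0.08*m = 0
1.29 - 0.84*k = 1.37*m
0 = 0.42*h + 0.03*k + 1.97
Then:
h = -4.69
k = -0.04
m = 0.96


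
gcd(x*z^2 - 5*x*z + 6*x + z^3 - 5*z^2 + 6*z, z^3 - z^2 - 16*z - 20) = 1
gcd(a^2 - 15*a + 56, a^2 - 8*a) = a - 8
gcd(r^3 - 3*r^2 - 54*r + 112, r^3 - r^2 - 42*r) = 1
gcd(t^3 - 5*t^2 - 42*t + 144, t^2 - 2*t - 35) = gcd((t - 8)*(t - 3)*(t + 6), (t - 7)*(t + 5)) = 1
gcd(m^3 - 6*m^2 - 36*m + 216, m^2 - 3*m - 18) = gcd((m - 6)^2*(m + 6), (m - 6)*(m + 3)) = m - 6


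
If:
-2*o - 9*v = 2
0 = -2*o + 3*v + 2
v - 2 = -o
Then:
No Solution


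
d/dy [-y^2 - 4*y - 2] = -2*y - 4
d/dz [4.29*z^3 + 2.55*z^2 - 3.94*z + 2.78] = 12.87*z^2 + 5.1*z - 3.94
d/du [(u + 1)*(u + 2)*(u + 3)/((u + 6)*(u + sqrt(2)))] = (-(u + 1)*(u + 2)*(u + 3)*(u + 6) - (u + 1)*(u + 2)*(u + 3)*(u + sqrt(2)) + (u + 6)*(u + sqrt(2))*((u + 1)*(u + 2) + (u + 1)*(u + 3) + (u + 2)*(u + 3)))/((u + 6)^2*(u + sqrt(2))^2)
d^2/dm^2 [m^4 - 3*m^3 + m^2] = 12*m^2 - 18*m + 2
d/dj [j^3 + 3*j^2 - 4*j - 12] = 3*j^2 + 6*j - 4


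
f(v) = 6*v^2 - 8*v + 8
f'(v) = 12*v - 8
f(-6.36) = 301.58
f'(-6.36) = -84.32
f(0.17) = 6.81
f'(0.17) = -5.96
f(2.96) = 36.89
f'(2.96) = 27.52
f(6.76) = 228.11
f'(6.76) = 73.12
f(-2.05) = 49.62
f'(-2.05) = -32.60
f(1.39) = 8.47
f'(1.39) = 8.68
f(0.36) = 5.90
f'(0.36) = -3.68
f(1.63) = 10.90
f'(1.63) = 11.56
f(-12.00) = 968.00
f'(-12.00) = -152.00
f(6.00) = 176.00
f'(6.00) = 64.00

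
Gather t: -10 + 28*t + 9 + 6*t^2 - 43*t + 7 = 6*t^2 - 15*t + 6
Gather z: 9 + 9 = 18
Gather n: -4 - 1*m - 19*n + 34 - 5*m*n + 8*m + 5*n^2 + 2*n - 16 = 7*m + 5*n^2 + n*(-5*m - 17) + 14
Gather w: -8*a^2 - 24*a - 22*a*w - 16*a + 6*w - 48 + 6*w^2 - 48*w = -8*a^2 - 40*a + 6*w^2 + w*(-22*a - 42) - 48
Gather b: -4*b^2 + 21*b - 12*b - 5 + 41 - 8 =-4*b^2 + 9*b + 28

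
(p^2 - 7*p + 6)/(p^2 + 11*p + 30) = (p^2 - 7*p + 6)/(p^2 + 11*p + 30)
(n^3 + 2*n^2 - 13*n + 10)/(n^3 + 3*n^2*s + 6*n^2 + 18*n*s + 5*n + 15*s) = (n^2 - 3*n + 2)/(n^2 + 3*n*s + n + 3*s)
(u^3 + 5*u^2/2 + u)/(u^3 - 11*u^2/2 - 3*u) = (u + 2)/(u - 6)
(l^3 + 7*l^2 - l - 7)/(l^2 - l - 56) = (l^2 - 1)/(l - 8)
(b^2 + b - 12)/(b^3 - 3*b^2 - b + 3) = (b + 4)/(b^2 - 1)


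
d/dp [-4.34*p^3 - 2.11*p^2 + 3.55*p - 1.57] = -13.02*p^2 - 4.22*p + 3.55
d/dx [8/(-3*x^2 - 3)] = 16*x/(3*(x^2 + 1)^2)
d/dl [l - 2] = 1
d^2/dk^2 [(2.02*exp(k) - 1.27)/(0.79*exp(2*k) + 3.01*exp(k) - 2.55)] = (1.260682*exp(4*k) - 7.973786*exp(3*k) + 15.355941*exp(2*k) - 6.235477*exp(k) + 3.387165)*exp(k)/(0.493039*exp(6*k) + 5.635623*exp(5*k) + 16.698072*exp(4*k) - 9.110969*exp(3*k) - 53.89884*exp(2*k) + 58.717575*exp(k) - 16.581375)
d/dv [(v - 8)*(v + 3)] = 2*v - 5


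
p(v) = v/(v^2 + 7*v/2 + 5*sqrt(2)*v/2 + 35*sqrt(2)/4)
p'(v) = v*(-2*v - 5*sqrt(2)/2 - 7/2)/(v^2 + 7*v/2 + 5*sqrt(2)*v/2 + 35*sqrt(2)/4)^2 + 1/(v^2 + 7*v/2 + 5*sqrt(2)*v/2 + 35*sqrt(2)/4) = 2*(-4*v^2 + 35*sqrt(2))/(8*v^4 + 56*v^3 + 40*sqrt(2)*v^3 + 198*v^2 + 280*sqrt(2)*v^2 + 490*sqrt(2)*v + 700*v + 1225)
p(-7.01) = -0.57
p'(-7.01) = -0.25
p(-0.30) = -0.03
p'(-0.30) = 0.11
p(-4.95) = -2.41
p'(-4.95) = -2.88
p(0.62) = 0.04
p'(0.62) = 0.04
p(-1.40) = -0.31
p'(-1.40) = 0.52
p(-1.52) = -0.38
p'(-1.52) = 0.63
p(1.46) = 0.06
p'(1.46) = 0.02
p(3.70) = 0.07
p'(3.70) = 0.00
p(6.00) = 0.07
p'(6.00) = 0.00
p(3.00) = 0.07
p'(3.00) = 0.00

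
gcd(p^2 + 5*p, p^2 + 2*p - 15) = p + 5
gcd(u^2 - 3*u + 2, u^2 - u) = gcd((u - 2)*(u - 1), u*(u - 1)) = u - 1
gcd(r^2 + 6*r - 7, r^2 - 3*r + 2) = r - 1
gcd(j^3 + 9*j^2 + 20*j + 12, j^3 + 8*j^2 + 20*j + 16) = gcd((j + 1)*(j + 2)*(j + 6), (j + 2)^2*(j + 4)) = j + 2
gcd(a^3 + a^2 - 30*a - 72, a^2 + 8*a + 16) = a + 4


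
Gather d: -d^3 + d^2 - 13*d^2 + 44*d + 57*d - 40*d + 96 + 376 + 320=-d^3 - 12*d^2 + 61*d + 792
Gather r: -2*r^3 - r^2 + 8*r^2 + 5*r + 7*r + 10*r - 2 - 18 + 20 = -2*r^3 + 7*r^2 + 22*r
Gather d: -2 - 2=-4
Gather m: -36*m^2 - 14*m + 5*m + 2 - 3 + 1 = -36*m^2 - 9*m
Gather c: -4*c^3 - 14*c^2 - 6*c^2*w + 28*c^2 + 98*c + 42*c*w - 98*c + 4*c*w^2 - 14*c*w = -4*c^3 + c^2*(14 - 6*w) + c*(4*w^2 + 28*w)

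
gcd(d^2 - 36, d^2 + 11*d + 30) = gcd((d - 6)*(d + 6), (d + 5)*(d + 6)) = d + 6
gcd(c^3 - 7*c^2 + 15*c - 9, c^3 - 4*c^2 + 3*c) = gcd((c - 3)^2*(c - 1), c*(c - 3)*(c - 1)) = c^2 - 4*c + 3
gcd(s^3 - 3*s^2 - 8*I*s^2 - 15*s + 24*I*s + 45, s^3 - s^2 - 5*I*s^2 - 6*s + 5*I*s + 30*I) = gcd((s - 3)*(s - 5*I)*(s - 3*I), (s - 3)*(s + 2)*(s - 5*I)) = s^2 + s*(-3 - 5*I) + 15*I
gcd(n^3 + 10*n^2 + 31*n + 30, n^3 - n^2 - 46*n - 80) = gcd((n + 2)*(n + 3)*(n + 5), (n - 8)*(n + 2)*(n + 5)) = n^2 + 7*n + 10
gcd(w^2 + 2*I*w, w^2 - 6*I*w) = w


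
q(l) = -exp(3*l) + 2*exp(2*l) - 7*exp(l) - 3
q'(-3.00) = -0.34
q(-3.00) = -3.34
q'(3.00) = -22836.14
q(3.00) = -7439.83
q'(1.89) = -741.18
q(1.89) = -251.74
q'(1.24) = -100.22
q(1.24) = -44.57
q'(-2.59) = -0.50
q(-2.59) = -3.51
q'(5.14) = -14810575.81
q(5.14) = -4918229.03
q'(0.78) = -27.38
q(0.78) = -19.13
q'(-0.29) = -4.26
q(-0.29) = -7.54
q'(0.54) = -15.39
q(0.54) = -14.18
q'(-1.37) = -1.57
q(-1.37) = -4.67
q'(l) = -3*exp(3*l) + 4*exp(2*l) - 7*exp(l) = (-3*exp(2*l) + 4*exp(l) - 7)*exp(l)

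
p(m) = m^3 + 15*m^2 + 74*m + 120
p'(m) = 3*m^2 + 30*m + 74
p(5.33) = 1091.97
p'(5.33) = 319.13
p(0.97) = 206.81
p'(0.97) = 105.92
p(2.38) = 394.57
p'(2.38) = 162.39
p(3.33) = 569.68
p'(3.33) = 207.17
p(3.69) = 647.54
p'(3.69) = 225.55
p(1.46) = 263.13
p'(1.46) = 124.19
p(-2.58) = 11.75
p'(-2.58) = 16.57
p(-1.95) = 25.32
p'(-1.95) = 26.91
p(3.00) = 504.00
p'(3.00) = 191.00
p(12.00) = 4896.00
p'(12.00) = 866.00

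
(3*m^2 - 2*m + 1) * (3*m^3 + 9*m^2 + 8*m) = 9*m^5 + 21*m^4 + 9*m^3 - 7*m^2 + 8*m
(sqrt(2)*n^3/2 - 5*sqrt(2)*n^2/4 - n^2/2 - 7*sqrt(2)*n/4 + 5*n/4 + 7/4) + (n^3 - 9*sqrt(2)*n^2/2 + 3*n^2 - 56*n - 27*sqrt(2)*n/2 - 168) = sqrt(2)*n^3/2 + n^3 - 23*sqrt(2)*n^2/4 + 5*n^2/2 - 219*n/4 - 61*sqrt(2)*n/4 - 665/4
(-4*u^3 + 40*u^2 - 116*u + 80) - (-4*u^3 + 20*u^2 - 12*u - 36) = 20*u^2 - 104*u + 116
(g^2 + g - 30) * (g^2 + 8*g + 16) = g^4 + 9*g^3 - 6*g^2 - 224*g - 480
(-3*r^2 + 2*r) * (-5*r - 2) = 15*r^3 - 4*r^2 - 4*r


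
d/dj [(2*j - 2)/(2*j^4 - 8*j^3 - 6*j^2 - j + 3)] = 2*(2*j^4 - 8*j^3 - 6*j^2 - j + (j - 1)*(-8*j^3 + 24*j^2 + 12*j + 1) + 3)/(-2*j^4 + 8*j^3 + 6*j^2 + j - 3)^2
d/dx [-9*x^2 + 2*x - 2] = 2 - 18*x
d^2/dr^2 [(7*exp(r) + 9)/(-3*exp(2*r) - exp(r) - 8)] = (-63*exp(4*r) - 303*exp(3*r) + 927*exp(2*r) + 911*exp(r) - 376)*exp(r)/(27*exp(6*r) + 27*exp(5*r) + 225*exp(4*r) + 145*exp(3*r) + 600*exp(2*r) + 192*exp(r) + 512)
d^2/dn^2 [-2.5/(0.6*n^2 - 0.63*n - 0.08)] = (-1.8*n^2 + 1.89*n + 2.5*(1.2*n - 0.63)*(2.4*n - 1.26) + 0.24)/(-0.6*n^2 + 0.63*n + 0.08)^3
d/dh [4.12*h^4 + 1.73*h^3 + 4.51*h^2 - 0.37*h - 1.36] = 16.48*h^3 + 5.19*h^2 + 9.02*h - 0.37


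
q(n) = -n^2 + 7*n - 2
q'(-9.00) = 25.00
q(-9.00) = -146.00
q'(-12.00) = 31.00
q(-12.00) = -230.00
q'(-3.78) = 14.56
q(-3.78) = -42.75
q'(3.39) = 0.22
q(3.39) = 10.24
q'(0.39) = 6.22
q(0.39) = 0.58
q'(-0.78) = 8.56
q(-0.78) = -8.07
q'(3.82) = -0.64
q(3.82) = 10.15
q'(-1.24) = 9.48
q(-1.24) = -12.22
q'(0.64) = 5.72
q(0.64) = 2.07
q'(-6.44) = 19.88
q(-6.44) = -88.55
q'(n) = 7 - 2*n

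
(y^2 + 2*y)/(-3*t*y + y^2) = (y + 2)/(-3*t + y)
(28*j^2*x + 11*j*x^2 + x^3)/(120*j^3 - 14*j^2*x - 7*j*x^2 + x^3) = x*(7*j + x)/(30*j^2 - 11*j*x + x^2)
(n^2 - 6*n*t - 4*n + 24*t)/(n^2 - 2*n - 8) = (n - 6*t)/(n + 2)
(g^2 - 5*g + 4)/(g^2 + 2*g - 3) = (g - 4)/(g + 3)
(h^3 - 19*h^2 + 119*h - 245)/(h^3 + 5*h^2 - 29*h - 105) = (h^2 - 14*h + 49)/(h^2 + 10*h + 21)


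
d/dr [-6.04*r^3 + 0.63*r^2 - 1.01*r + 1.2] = -18.12*r^2 + 1.26*r - 1.01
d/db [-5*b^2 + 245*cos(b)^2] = -10*b - 245*sin(2*b)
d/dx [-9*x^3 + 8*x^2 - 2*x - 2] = -27*x^2 + 16*x - 2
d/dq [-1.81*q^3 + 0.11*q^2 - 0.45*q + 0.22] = -5.43*q^2 + 0.22*q - 0.45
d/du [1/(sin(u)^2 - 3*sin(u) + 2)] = (3 - 2*sin(u))*cos(u)/(sin(u)^2 - 3*sin(u) + 2)^2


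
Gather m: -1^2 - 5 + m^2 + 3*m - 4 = m^2 + 3*m - 10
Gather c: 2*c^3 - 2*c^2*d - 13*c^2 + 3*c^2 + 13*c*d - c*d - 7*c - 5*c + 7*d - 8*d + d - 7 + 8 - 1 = 2*c^3 + c^2*(-2*d - 10) + c*(12*d - 12)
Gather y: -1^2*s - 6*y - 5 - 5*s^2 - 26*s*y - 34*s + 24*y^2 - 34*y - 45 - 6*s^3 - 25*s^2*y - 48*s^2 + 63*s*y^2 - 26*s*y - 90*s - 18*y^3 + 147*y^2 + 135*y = -6*s^3 - 53*s^2 - 125*s - 18*y^3 + y^2*(63*s + 171) + y*(-25*s^2 - 52*s + 95) - 50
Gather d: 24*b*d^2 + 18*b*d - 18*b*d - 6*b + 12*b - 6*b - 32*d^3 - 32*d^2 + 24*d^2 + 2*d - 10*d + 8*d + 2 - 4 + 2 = -32*d^3 + d^2*(24*b - 8)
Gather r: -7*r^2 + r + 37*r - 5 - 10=-7*r^2 + 38*r - 15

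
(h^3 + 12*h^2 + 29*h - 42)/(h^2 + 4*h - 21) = (h^2 + 5*h - 6)/(h - 3)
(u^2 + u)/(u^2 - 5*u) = (u + 1)/(u - 5)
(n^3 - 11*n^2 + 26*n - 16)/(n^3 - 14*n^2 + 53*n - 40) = (n - 2)/(n - 5)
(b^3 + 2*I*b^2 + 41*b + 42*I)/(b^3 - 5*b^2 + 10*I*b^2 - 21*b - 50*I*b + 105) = (b^2 - 5*I*b + 6)/(b^2 + b*(-5 + 3*I) - 15*I)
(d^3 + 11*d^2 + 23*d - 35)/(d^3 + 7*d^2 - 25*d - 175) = (d - 1)/(d - 5)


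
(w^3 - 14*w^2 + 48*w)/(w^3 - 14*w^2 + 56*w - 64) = w*(w - 6)/(w^2 - 6*w + 8)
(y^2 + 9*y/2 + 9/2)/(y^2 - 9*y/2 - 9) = (y + 3)/(y - 6)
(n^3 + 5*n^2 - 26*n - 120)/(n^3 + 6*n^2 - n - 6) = (n^2 - n - 20)/(n^2 - 1)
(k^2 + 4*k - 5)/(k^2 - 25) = (k - 1)/(k - 5)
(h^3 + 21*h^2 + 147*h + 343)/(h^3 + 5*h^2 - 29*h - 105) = (h^2 + 14*h + 49)/(h^2 - 2*h - 15)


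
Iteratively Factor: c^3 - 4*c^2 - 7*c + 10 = (c - 1)*(c^2 - 3*c - 10) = (c - 5)*(c - 1)*(c + 2)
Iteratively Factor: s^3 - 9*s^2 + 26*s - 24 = (s - 2)*(s^2 - 7*s + 12) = (s - 4)*(s - 2)*(s - 3)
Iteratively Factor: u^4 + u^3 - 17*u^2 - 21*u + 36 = (u - 4)*(u^3 + 5*u^2 + 3*u - 9) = (u - 4)*(u + 3)*(u^2 + 2*u - 3) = (u - 4)*(u - 1)*(u + 3)*(u + 3)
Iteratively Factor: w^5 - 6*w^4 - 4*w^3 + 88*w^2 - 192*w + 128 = (w - 2)*(w^4 - 4*w^3 - 12*w^2 + 64*w - 64) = (w - 2)^2*(w^3 - 2*w^2 - 16*w + 32) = (w - 2)^3*(w^2 - 16) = (w - 4)*(w - 2)^3*(w + 4)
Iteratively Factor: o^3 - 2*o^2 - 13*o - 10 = (o - 5)*(o^2 + 3*o + 2) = (o - 5)*(o + 1)*(o + 2)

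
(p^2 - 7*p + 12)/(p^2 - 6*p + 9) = (p - 4)/(p - 3)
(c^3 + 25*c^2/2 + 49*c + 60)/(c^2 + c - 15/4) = 2*(c^2 + 10*c + 24)/(2*c - 3)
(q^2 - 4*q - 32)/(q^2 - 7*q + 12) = (q^2 - 4*q - 32)/(q^2 - 7*q + 12)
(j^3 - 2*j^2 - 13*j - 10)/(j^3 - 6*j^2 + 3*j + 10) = (j + 2)/(j - 2)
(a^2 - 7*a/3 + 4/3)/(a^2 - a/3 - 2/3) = (3*a - 4)/(3*a + 2)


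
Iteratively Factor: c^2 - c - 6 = (c - 3)*(c + 2)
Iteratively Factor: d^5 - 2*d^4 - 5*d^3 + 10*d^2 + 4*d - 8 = (d - 2)*(d^4 - 5*d^2 + 4) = (d - 2)^2*(d^3 + 2*d^2 - d - 2) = (d - 2)^2*(d + 2)*(d^2 - 1) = (d - 2)^2*(d - 1)*(d + 2)*(d + 1)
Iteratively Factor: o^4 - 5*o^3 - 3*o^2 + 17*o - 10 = (o - 1)*(o^3 - 4*o^2 - 7*o + 10) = (o - 1)^2*(o^2 - 3*o - 10) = (o - 5)*(o - 1)^2*(o + 2)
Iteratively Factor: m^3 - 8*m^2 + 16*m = (m - 4)*(m^2 - 4*m) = m*(m - 4)*(m - 4)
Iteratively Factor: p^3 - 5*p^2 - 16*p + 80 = (p + 4)*(p^2 - 9*p + 20) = (p - 4)*(p + 4)*(p - 5)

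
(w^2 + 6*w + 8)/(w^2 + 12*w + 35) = (w^2 + 6*w + 8)/(w^2 + 12*w + 35)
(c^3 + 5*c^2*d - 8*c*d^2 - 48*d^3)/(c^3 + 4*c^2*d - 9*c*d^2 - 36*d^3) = (c + 4*d)/(c + 3*d)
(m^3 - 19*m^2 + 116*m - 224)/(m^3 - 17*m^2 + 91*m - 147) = (m^2 - 12*m + 32)/(m^2 - 10*m + 21)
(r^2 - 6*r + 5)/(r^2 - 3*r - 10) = (r - 1)/(r + 2)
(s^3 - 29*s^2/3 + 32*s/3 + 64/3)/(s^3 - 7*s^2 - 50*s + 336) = (s^2 - 5*s/3 - 8/3)/(s^2 + s - 42)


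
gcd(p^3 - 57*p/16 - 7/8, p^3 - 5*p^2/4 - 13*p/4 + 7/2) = p^2 - p/4 - 7/2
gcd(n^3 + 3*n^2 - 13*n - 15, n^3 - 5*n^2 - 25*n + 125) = n + 5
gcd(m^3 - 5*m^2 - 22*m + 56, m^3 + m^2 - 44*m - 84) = m - 7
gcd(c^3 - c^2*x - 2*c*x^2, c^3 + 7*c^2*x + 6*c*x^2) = c^2 + c*x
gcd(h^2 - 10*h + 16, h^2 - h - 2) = h - 2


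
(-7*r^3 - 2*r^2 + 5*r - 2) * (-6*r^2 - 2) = 42*r^5 + 12*r^4 - 16*r^3 + 16*r^2 - 10*r + 4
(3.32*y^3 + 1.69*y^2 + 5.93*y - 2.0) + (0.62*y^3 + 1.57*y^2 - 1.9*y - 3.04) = 3.94*y^3 + 3.26*y^2 + 4.03*y - 5.04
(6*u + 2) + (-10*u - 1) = 1 - 4*u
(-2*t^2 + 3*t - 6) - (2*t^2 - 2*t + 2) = -4*t^2 + 5*t - 8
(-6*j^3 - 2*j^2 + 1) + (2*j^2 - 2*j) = -6*j^3 - 2*j + 1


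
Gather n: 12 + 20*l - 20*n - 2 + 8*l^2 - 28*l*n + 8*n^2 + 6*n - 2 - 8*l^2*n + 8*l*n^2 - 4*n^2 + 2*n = 8*l^2 + 20*l + n^2*(8*l + 4) + n*(-8*l^2 - 28*l - 12) + 8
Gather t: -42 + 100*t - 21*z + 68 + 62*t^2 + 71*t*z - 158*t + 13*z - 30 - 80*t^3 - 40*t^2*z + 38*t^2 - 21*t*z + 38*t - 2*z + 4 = -80*t^3 + t^2*(100 - 40*z) + t*(50*z - 20) - 10*z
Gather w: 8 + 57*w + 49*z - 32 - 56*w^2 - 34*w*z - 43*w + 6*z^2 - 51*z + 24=-56*w^2 + w*(14 - 34*z) + 6*z^2 - 2*z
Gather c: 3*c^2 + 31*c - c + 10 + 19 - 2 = 3*c^2 + 30*c + 27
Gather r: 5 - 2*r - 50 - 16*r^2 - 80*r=-16*r^2 - 82*r - 45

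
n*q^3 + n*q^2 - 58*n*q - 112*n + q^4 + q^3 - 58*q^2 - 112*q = (n + q)*(q - 8)*(q + 2)*(q + 7)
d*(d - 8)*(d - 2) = d^3 - 10*d^2 + 16*d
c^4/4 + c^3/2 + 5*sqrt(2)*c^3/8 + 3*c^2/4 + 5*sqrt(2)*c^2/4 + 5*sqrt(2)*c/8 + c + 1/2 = (c/2 + 1/2)*(c/2 + sqrt(2))*(c + 1)*(c + sqrt(2)/2)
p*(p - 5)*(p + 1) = p^3 - 4*p^2 - 5*p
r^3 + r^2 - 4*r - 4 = (r - 2)*(r + 1)*(r + 2)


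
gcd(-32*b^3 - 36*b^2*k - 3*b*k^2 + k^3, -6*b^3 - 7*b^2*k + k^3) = b + k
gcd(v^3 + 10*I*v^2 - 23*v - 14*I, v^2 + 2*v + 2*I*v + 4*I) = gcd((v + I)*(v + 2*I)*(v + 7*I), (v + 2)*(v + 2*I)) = v + 2*I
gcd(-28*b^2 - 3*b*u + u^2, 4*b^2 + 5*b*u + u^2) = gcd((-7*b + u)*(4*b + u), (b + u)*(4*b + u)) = 4*b + u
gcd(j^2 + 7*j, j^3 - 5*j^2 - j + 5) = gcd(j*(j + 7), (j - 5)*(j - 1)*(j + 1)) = 1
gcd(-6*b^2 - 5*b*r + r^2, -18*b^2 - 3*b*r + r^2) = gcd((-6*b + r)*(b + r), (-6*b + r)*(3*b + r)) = -6*b + r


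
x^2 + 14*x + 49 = (x + 7)^2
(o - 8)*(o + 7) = o^2 - o - 56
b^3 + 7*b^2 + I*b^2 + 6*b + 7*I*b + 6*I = (b + 1)*(b + 6)*(b + I)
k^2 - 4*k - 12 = (k - 6)*(k + 2)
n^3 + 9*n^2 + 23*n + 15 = (n + 1)*(n + 3)*(n + 5)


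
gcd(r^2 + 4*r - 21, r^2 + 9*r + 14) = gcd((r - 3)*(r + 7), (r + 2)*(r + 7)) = r + 7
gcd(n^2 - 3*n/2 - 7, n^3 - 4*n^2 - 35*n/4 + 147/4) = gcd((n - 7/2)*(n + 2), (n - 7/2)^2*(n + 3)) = n - 7/2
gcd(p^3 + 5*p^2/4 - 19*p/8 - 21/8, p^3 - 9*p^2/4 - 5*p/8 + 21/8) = p^2 - p/2 - 3/2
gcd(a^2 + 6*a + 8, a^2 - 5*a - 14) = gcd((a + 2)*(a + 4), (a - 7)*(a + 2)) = a + 2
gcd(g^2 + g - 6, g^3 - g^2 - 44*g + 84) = g - 2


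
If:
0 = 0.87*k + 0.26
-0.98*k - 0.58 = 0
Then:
No Solution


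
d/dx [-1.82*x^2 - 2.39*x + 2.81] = -3.64*x - 2.39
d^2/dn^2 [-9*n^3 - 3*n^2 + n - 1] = -54*n - 6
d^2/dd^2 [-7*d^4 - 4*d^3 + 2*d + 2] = 12*d*(-7*d - 2)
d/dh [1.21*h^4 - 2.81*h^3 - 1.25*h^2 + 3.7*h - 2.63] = 4.84*h^3 - 8.43*h^2 - 2.5*h + 3.7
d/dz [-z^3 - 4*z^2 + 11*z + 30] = -3*z^2 - 8*z + 11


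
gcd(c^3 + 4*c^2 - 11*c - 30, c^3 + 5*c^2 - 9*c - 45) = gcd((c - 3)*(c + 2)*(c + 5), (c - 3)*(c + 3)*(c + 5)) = c^2 + 2*c - 15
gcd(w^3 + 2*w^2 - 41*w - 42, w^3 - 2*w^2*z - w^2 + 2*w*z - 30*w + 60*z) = w - 6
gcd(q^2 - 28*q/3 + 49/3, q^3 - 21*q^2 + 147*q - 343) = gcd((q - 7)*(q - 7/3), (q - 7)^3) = q - 7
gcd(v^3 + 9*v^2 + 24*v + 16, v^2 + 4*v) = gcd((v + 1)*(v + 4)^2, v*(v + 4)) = v + 4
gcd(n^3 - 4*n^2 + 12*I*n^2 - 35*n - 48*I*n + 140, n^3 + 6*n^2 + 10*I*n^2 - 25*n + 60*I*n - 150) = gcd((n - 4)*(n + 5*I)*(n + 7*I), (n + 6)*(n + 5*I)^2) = n + 5*I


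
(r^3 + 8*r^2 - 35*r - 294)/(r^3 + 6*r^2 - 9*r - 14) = (r^2 + r - 42)/(r^2 - r - 2)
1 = 1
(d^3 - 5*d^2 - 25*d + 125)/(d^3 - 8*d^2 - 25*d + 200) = (d - 5)/(d - 8)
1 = 1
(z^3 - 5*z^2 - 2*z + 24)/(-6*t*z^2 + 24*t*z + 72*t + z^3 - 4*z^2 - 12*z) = (z^2 - 7*z + 12)/(-6*t*z + 36*t + z^2 - 6*z)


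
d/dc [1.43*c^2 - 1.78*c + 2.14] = 2.86*c - 1.78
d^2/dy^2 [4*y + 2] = 0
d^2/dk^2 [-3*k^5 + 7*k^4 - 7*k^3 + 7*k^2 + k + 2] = -60*k^3 + 84*k^2 - 42*k + 14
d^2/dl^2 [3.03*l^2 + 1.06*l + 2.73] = 6.06000000000000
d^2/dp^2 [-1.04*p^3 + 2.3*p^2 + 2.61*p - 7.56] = 4.6 - 6.24*p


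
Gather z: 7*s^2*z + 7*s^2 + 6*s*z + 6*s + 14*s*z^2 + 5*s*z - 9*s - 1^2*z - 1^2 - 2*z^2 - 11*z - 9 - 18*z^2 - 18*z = 7*s^2 - 3*s + z^2*(14*s - 20) + z*(7*s^2 + 11*s - 30) - 10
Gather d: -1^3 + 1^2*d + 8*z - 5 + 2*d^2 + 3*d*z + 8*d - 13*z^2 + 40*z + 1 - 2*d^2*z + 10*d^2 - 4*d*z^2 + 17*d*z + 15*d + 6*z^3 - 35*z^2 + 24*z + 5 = d^2*(12 - 2*z) + d*(-4*z^2 + 20*z + 24) + 6*z^3 - 48*z^2 + 72*z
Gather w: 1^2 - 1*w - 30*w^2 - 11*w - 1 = -30*w^2 - 12*w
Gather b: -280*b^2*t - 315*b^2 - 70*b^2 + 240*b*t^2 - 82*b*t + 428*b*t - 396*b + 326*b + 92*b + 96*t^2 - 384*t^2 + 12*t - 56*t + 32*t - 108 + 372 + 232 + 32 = b^2*(-280*t - 385) + b*(240*t^2 + 346*t + 22) - 288*t^2 - 12*t + 528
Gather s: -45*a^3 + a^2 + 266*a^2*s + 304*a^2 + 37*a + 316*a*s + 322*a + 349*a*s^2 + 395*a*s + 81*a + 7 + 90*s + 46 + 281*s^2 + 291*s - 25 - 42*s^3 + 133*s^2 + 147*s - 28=-45*a^3 + 305*a^2 + 440*a - 42*s^3 + s^2*(349*a + 414) + s*(266*a^2 + 711*a + 528)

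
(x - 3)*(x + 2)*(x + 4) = x^3 + 3*x^2 - 10*x - 24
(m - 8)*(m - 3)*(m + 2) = m^3 - 9*m^2 + 2*m + 48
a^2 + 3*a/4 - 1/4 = (a - 1/4)*(a + 1)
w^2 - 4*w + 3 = (w - 3)*(w - 1)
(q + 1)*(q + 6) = q^2 + 7*q + 6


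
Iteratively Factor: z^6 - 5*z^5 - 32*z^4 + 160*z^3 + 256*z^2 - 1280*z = (z - 4)*(z^5 - z^4 - 36*z^3 + 16*z^2 + 320*z) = (z - 5)*(z - 4)*(z^4 + 4*z^3 - 16*z^2 - 64*z) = (z - 5)*(z - 4)*(z + 4)*(z^3 - 16*z) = (z - 5)*(z - 4)^2*(z + 4)*(z^2 + 4*z) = z*(z - 5)*(z - 4)^2*(z + 4)*(z + 4)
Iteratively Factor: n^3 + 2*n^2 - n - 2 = (n + 2)*(n^2 - 1) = (n + 1)*(n + 2)*(n - 1)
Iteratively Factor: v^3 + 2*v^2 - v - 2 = (v + 2)*(v^2 - 1) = (v + 1)*(v + 2)*(v - 1)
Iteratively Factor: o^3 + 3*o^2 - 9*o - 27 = (o + 3)*(o^2 - 9) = (o + 3)^2*(o - 3)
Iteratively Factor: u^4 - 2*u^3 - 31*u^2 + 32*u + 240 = (u + 4)*(u^3 - 6*u^2 - 7*u + 60) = (u + 3)*(u + 4)*(u^2 - 9*u + 20) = (u - 4)*(u + 3)*(u + 4)*(u - 5)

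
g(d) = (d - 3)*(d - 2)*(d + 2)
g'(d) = (d - 3)*(d - 2) + (d - 3)*(d + 2) + (d - 2)*(d + 2)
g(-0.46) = 13.11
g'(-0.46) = -0.61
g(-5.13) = -181.44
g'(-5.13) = 105.73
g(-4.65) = -134.81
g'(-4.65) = 88.77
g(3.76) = 7.70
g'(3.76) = 15.85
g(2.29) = -0.88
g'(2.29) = -2.01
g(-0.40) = 13.06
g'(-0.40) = -1.12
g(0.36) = 10.22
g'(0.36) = -5.77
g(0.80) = 7.39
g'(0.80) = -6.88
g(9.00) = 462.00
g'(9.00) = 185.00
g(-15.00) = -3978.00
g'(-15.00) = 761.00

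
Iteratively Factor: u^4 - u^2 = (u - 1)*(u^3 + u^2) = u*(u - 1)*(u^2 + u) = u*(u - 1)*(u + 1)*(u)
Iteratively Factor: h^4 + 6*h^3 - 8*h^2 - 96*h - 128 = (h - 4)*(h^3 + 10*h^2 + 32*h + 32) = (h - 4)*(h + 4)*(h^2 + 6*h + 8) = (h - 4)*(h + 2)*(h + 4)*(h + 4)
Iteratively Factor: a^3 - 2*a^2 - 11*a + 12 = (a + 3)*(a^2 - 5*a + 4) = (a - 4)*(a + 3)*(a - 1)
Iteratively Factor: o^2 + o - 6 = (o - 2)*(o + 3)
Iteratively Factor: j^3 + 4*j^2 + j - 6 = (j + 2)*(j^2 + 2*j - 3) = (j - 1)*(j + 2)*(j + 3)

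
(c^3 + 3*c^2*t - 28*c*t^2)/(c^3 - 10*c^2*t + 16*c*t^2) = (c^2 + 3*c*t - 28*t^2)/(c^2 - 10*c*t + 16*t^2)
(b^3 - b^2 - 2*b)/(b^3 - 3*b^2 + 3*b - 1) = b*(b^2 - b - 2)/(b^3 - 3*b^2 + 3*b - 1)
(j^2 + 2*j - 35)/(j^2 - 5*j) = (j + 7)/j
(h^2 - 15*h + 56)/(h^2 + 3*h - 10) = (h^2 - 15*h + 56)/(h^2 + 3*h - 10)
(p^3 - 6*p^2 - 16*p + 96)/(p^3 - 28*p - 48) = (p - 4)/(p + 2)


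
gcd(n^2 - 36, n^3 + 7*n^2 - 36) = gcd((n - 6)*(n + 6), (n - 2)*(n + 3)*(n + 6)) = n + 6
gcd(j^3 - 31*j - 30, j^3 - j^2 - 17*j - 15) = j + 1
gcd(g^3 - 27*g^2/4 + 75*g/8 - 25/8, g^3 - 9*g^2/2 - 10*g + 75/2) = g - 5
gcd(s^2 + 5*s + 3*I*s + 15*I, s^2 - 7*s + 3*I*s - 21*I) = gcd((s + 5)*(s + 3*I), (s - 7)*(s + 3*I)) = s + 3*I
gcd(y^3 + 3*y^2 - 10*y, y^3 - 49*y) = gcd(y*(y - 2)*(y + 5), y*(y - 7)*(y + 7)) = y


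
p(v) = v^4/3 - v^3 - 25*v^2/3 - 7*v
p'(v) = 4*v^3/3 - 3*v^2 - 50*v/3 - 7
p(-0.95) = 0.26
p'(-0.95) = 4.98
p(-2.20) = -6.48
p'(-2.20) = 0.95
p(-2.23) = -6.50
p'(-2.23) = 0.46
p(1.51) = -31.28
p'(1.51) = -34.42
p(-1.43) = -2.71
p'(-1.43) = 6.80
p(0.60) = -7.37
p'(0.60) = -17.79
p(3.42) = -115.81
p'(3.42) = -45.75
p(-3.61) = 20.33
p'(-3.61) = -48.66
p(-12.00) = 7524.00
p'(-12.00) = -2543.00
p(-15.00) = 18480.00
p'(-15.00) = -4932.00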